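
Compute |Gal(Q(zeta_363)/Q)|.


|Gal(Q(zeta_363)/Q)| = phi(363)
= 220

220


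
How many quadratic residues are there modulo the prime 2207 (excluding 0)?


For prime p, the number of non-zero quadratic residues is (p-1)/2.
= (2207-1)/2
= 1103

1103


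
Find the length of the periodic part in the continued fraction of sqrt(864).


Run the CF algorithm for sqrt(864).
a_0 = floor(sqrt(864)) = 29; set m_0=0, q_0=1.
Recurrence: m' = q*a - m,  q' = (d - m'^2)/q,  a' = floor((a_0 + m')/q').
  step 1: m=29, q=23, a=2
  step 2: m=17, q=25, a=1
  step 3: m=8, q=32, a=1
  step 4: m=24, q=9, a=5
  step 5: m=21, q=47, a=1
  step 6: m=26, q=4, a=13
  step 7: m=26, q=47, a=1
  step 8: m=21, q=9, a=5
  step 9: m=24, q=32, a=1
  step 10: m=8, q=25, a=1
  step 11: m=17, q=23, a=2
  step 12: m=29, q=1, a=58
a_12 = 2*a_0 = 58, so the period closes here.
sqrt(864) = [29; 2, 1, 1, 5, 1, 13, 1, 5, 1, 1, 2, 58]
Period length = 12

12


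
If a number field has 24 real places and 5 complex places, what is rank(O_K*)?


By Dirichlet's unit theorem:
rank = r1 + r2 - 1
= 24 + 5 - 1
= 28

28


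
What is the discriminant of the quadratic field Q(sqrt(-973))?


For K = Q(sqrt(d)) with d squarefree: disc(K) = d if d = 1 mod 4, and disc(K) = 4d if d = 2 or 3 mod 4.
Here d = -973, and d mod 4 = 3.
d = 3 mod 4, not 1 (O_K = Z[sqrt(d)]), so disc(K) = 4d = 4 * (-973) = -3892

-3892


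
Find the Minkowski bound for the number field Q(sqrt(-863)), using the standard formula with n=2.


d = -863, d mod 4 = 1, so disc(K) = d = -863; |disc(K)| = 863
Imaginary quadratic field, so n = 2, s = r2 = 1, r1 = 0
M = (n!/n^n) * (4/pi)^s * sqrt(|disc(K)|) = (2!/2^2) * (4/pi)^1 * sqrt(863)
= 0.5 * 1.273240 * 29.376862
= 18.7019

18.7019


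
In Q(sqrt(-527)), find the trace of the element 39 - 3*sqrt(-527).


Tr(a + b*sqrt(d)) = (a + b*sqrt(d)) + (a - b*sqrt(d)) = 2a
= 2 * (39)
= 78

78


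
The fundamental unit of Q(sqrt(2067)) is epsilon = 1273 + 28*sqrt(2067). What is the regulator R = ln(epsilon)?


epsilon = 1273 + 28*sqrt(2067)
= 2545.9996
R = ln(2545.9996)
= 7.8423

7.8423


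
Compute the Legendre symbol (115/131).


p = 131 is prime, so compute (115/131) with the reciprocity algorithm (Jacobi-symbol steps: pull out 2s via (2/n), flip via reciprocity, reduce):
  reciprocity: (115/131) -> -(131/115)
  reduce: (16/115)
  pull out 2: (2/115) = -1  (since 115 mod 8 = 3)
  pull out 2: (2/115) = -1  (since 115 mod 8 = 3)
  pull out 2: (2/115) = -1  (since 115 mod 8 = 3)
  pull out 2: (2/115) = -1  (since 115 mod 8 = 3)
  (1/115) = 1
Product of signs = -1
(115/131) = -1

-1


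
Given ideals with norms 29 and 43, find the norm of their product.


N(IJ) = N(I) * N(J)
= 29 * 43
= 1247

1247


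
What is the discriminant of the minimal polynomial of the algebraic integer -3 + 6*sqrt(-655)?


The element -3 + 6*sqrt(-655) has minimal polynomial:
x^2 + 6*x + 23589
Discriminant = (6)^2 - 4*(23589)
= 36 - 94356
= -94320

-94320


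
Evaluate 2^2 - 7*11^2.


x^2 - d*y^2
= 2^2 - 7*11^2
= 4 - 847
= -843

-843


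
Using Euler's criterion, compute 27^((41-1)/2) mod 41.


p = 41 is prime and the exponent is (p-1)/2 = 20, so by Euler's criterion 27^20 = (27/41) = +1 or -1 mod 41.
Compute by square-and-multiply:
  20 = 16 + 4 (binary 10100)
  Repeated squaring mod 41: 27^1 = 27, 27^2 = 32, 27^4 = 40, 27^8 = 1, 27^16 = 1
  27^20 = 27^16 * 27^4 = 1 * 40 mod 41
    1 * 40 = 40 = 40 mod 41
  27^20 = 40 mod 41
Result 40 = p - 1 = -1 mod 41: 27 is a quadratic non-residue mod 41. As a residue in [0, p-1] the value is 40.
27^20 mod 41 = 40

40


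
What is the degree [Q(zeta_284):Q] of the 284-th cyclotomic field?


The degree equals Euler's totient phi(284).
284 = 2^2 * 71
phi(284) = 140

140


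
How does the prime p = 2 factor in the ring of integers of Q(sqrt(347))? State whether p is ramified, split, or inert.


K = Q(sqrt(347)). Since d mod 4 = 3, disc(K) = 1388.
Check p | disc: 1388 mod 2 = 0.
p divides disc, so p ramifies: (p) = P^2 with e=2, f=1, g=1.
Therefore p is ramified.

ramified


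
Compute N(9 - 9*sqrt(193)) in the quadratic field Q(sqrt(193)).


N(a + b*sqrt(d)) = a^2 - d*b^2
= (9)^2 - (193)*(-9)^2
= 81 - 15633
= -15552

-15552


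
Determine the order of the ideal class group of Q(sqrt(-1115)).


K = Q(sqrt(-1115)). d mod 4 = 1, so D = disc(K) = d = -1115
h(K) equals the number of primitive reduced positive-definite forms (a, b, c) = a*x^2 + b*x*y + c*y^2 with b^2 - 4ac = D,
where reduced means |b| <= a <= c, with b >= 0 whenever |b| = a or a = c, and primitive means gcd(a, b, c) = 1.
Reduced forces 3a^2 <= |D| = 1115, so 1 <= a <= 19; b must have the parity of D, and c = (b^2 - D)/(4a) must be an integer >= a.
Enumerate a = 1..19, b in [-a, a]:
  a=1: (1, 1, 279)  [1]
  a=2: none
  a=3: (3, -1, 93), (3, 1, 93)  [2]
  a=4: none
  a=5: (5, 5, 57)  [1]
  a=6..8: none
  a=9: (9, -1, 31), (9, 1, 31)  [2]
  a=10..12: none
  a=13: (13, -9, 23), (13, 9, 23)  [2]
  a=14: none
  a=15: (15, -5, 19), (15, 5, 19)  [2]
  a=16..19: none
Total reduced forms: 1 + 2 + 1 + 2 + 2 + 2 = 10
h = 10

10


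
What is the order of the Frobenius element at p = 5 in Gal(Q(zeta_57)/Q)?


The Frobenius at p in Gal(Q(zeta_n)/Q) = (Z/nZ)* is the class of p, so its order is ord_57(5), the smallest k >= 1 with 5^k = 1 mod 57.
n = 57 = 3 * 19, phi(57) = 36; the order divides phi(n).
Divisors of 36: 1, 2, 3, 4, 6, 9, 12, 18, 36
Repeated squaring mod 57: 5^1 = 5, 5^2 = 25, 5^4 = 55, 5^8 = 4, 5^16 = 16, 5^32 = 28
Test divisors in increasing order:
  k=1: 5^1 = 5 mod 57
  k=2: 5^2 = 25 mod 57
  k=3: 5^3 = 25 * 5 = 11 mod 57
  k=4: 5^4 = 55 mod 57
  k=6: 5^6 = 55 * 25 = 7 mod 57
  k=9: 5^9 = 4 * 5 = 20 mod 57
  k=12: 5^12 = 4 * 55 = 49 mod 57
  k=18: 5^18 = 16 * 25 = 1 mod 57  <- first divisor giving 1
Order = 18

18


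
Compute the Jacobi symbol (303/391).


Compute (303/391) via quadratic reciprocity:
  reciprocity: (303/391) -> -(391/303)
  reduce: (88/303)
  pull out 2: (2/303) = +1  (since 303 mod 8 = 7)
  pull out 2: (2/303) = +1  (since 303 mod 8 = 7)
  pull out 2: (2/303) = +1  (since 303 mod 8 = 7)
  reciprocity: (11/303) -> -(303/11)
  reduce: (6/11)
  pull out 2: (2/11) = -1  (since 11 mod 8 = 3)
  reciprocity: (3/11) -> -(11/3)
  reduce: (2/3)
  pull out 2: (2/3) = -1  (since 3 mod 8 = 3)
  (1/3) = 1
Product of signs = -1

-1


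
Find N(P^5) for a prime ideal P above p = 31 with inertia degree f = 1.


N(P^a) = p^(a*f)
= 31^(5*1)
= 31^5
= 28629151

28629151


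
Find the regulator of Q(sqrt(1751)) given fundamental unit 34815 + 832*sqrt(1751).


epsilon = 34815 + 832*sqrt(1751)
= 69630.0000
R = ln(69630.0000)
= 11.1510

11.1510


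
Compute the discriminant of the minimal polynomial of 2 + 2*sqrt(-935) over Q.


The element 2 + 2*sqrt(-935) has minimal polynomial:
x^2 - 4*x + 3744
Discriminant = (-4)^2 - 4*(3744)
= 16 - 14976
= -14960

-14960


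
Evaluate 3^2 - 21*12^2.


x^2 - d*y^2
= 3^2 - 21*12^2
= 9 - 3024
= -3015

-3015


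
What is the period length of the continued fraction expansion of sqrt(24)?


Run the CF algorithm for sqrt(24).
a_0 = floor(sqrt(24)) = 4; set m_0=0, q_0=1.
Recurrence: m' = q*a - m,  q' = (d - m'^2)/q,  a' = floor((a_0 + m')/q').
  step 1: m=4, q=8, a=1
  step 2: m=4, q=1, a=8
a_2 = 2*a_0 = 8, so the period closes here.
sqrt(24) = [4; 1, 8]
Period length = 2

2


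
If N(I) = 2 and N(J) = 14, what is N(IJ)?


N(IJ) = N(I) * N(J)
= 2 * 14
= 28

28


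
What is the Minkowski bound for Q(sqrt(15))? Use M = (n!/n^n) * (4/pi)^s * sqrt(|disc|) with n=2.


d = 15, d mod 4 = 3, so disc(K) = 4d = 60; |disc(K)| = 60
Real quadratic field, so n = 2, s = r2 = 0, r1 = 2
M = (n!/n^n) * (4/pi)^s * sqrt(|disc(K)|) = (2!/2^2) * (4/pi)^0 * sqrt(60)
= 0.5 * 1.000000 * 7.745967
= 3.8730

3.8730


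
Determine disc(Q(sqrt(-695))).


For K = Q(sqrt(d)) with d squarefree: disc(K) = d if d = 1 mod 4, and disc(K) = 4d if d = 2 or 3 mod 4.
Here d = -695, and d mod 4 = 1.
d = 1 mod 4 (O_K = Z[(1+sqrt(d))/2]), so disc(K) = d = -695

-695


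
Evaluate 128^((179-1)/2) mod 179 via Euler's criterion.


p = 179 is prime and the exponent is (p-1)/2 = 89, so by Euler's criterion 128^89 = (128/179) = +1 or -1 mod 179.
Compute by square-and-multiply:
  89 = 64 + 16 + 8 + 1 (binary 1011001)
  Repeated squaring mod 179: 128^1 = 128, 128^2 = 95, 128^4 = 75, 128^8 = 76, 128^16 = 48, 128^32 = 156, 128^64 = 171
  128^89 = 128^64 * 128^16 * 128^8 * 128^1 = 171 * 48 * 76 * 128 mod 179
    171 * 48 = 8208 = 153 mod 179
    153 * 76 = 11628 = 172 mod 179
    172 * 128 = 22016 = 178 mod 179
  128^89 = 178 mod 179
Result 178 = p - 1 = -1 mod 179: 128 is a quadratic non-residue mod 179. As a residue in [0, p-1] the value is 178.
128^89 mod 179 = 178

178


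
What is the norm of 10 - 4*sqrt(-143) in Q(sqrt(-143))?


N(a + b*sqrt(d)) = a^2 - d*b^2
= (10)^2 - (-143)*(-4)^2
= 100 + 2288
= 2388

2388


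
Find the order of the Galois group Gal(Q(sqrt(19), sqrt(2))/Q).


The 2 square roots of distinct primes are multiplicatively independent over Q,
so [K:Q] = 2^2 and Gal(K/Q) is isomorphic to (Z/2Z)^2.
|Gal| = 2^2 = 4

4


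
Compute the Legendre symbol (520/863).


p = 863 is prime, so compute (520/863) with the reciprocity algorithm (Jacobi-symbol steps: pull out 2s via (2/n), flip via reciprocity, reduce):
  pull out 2: (2/863) = +1  (since 863 mod 8 = 7)
  pull out 2: (2/863) = +1  (since 863 mod 8 = 7)
  pull out 2: (2/863) = +1  (since 863 mod 8 = 7)
  reciprocity: (65/863) -> +(863/65)
  reduce: (18/65)
  pull out 2: (2/65) = +1  (since 65 mod 8 = 1)
  reciprocity: (9/65) -> +(65/9)
  reduce: (2/9)
  pull out 2: (2/9) = +1  (since 9 mod 8 = 1)
  (1/9) = 1
Product of signs = 1
(520/863) = 1

1


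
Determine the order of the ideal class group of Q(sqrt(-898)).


K = Q(sqrt(-898)). d mod 4 = 2, so D = disc(K) = 4d = -3592
h(K) equals the number of primitive reduced positive-definite forms (a, b, c) = a*x^2 + b*x*y + c*y^2 with b^2 - 4ac = D,
where reduced means |b| <= a <= c, with b >= 0 whenever |b| = a or a = c, and primitive means gcd(a, b, c) = 1.
Reduced forces 3a^2 <= |D| = 3592, so 1 <= a <= 34; b must have the parity of D, and c = (b^2 - D)/(4a) must be an integer >= a.
Enumerate a = 1..34, b in [-a, a]:
  a=1: (1, 0, 898)  [1]
  a=2: (2, 0, 449)  [1]
  a=3..10: none
  a=11: (11, -4, 82), (11, 4, 82)  [2]
  a=12: none
  a=13: (13, -10, 71), (13, 10, 71)  [2]
  a=14..21: none
  a=22: (22, -4, 41), (22, 4, 41)  [2]
  a=23..25: none
  a=26: (26, -16, 37), (26, 16, 37)  [2]
  a=27..28: none
  a=29: (29, -2, 31), (29, 2, 31)  [2]
  a=30..34: none
Total reduced forms: 1 + 1 + 2 + 2 + 2 + 2 + 2 = 12
h = 12

12


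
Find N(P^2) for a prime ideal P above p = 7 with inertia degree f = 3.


N(P^a) = p^(a*f)
= 7^(2*3)
= 7^6
= 117649

117649


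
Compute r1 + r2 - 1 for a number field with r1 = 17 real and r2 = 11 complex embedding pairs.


By Dirichlet's unit theorem:
rank = r1 + r2 - 1
= 17 + 11 - 1
= 27

27


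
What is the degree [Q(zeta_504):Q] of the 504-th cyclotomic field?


The degree equals Euler's totient phi(504).
504 = 2^3 * 3^2 * 7
phi(504) = 144

144


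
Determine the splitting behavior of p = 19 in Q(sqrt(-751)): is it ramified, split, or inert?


K = Q(sqrt(-751)). Since d mod 4 = 1, disc(K) = -751.
Check p | disc: -751 mod 19 = 9.
p does not divide disc. Compute Legendre symbol (d/p):
9^((19-1)/2) mod 19 = 1
(d/p) = 1, so p splits: (p) = P*P' with e=1, f=1, g=2.
Therefore p is split.

split


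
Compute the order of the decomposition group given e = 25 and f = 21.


|D_P| = e * f
= 25 * 21
= 525

525


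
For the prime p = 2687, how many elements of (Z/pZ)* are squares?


For prime p, the number of non-zero quadratic residues is (p-1)/2.
= (2687-1)/2
= 1343

1343


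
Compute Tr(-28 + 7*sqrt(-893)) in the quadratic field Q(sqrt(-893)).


Tr(a + b*sqrt(d)) = (a + b*sqrt(d)) + (a - b*sqrt(d)) = 2a
= 2 * (-28)
= -56

-56


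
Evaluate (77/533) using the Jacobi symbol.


Compute (77/533) via quadratic reciprocity:
  reciprocity: (77/533) -> +(533/77)
  reduce: (71/77)
  reciprocity: (71/77) -> +(77/71)
  reduce: (6/71)
  pull out 2: (2/71) = +1  (since 71 mod 8 = 7)
  reciprocity: (3/71) -> -(71/3)
  reduce: (2/3)
  pull out 2: (2/3) = -1  (since 3 mod 8 = 3)
  (1/3) = 1
Product of signs = 1

1


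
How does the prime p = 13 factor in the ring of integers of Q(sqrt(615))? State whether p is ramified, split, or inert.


K = Q(sqrt(615)). Since d mod 4 = 3, disc(K) = 2460.
Check p | disc: 2460 mod 13 = 3.
p does not divide disc. Compute Legendre symbol (d/p):
4^((13-1)/2) mod 13 = 1
(d/p) = 1, so p splits: (p) = P*P' with e=1, f=1, g=2.
Therefore p is split.

split


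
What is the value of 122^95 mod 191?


p = 191 is prime and the exponent is (p-1)/2 = 95, so by Euler's criterion 122^95 = (122/191) = +1 or -1 mod 191.
Compute by square-and-multiply:
  95 = 64 + 16 + 8 + 4 + 2 + 1 (binary 1011111)
  Repeated squaring mod 191: 122^1 = 122, 122^2 = 177, 122^4 = 5, 122^8 = 25, 122^16 = 52, 122^32 = 30, 122^64 = 136
  122^95 = 122^64 * 122^16 * 122^8 * 122^4 * 122^2 * 122^1 = 136 * 52 * 25 * 5 * 177 * 122 mod 191
    136 * 52 = 7072 = 5 mod 191
    5 * 25 = 125 = 125 mod 191
    125 * 5 = 625 = 52 mod 191
    52 * 177 = 9204 = 36 mod 191
    36 * 122 = 4392 = 190 mod 191
  122^95 = 190 mod 191
Result 190 = p - 1 = -1 mod 191: 122 is a quadratic non-residue mod 191. As a residue in [0, p-1] the value is 190.
122^95 mod 191 = 190

190


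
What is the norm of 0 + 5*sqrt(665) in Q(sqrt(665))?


N(a + b*sqrt(d)) = a^2 - d*b^2
= (0)^2 - (665)*(5)^2
= 0 - 16625
= -16625

-16625


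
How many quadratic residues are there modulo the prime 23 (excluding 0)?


For prime p, the number of non-zero quadratic residues is (p-1)/2.
= (23-1)/2
= 11

11


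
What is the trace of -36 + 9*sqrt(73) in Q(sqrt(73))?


Tr(a + b*sqrt(d)) = (a + b*sqrt(d)) + (a - b*sqrt(d)) = 2a
= 2 * (-36)
= -72

-72


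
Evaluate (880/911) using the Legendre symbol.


p = 911 is prime, so compute (880/911) with the reciprocity algorithm (Jacobi-symbol steps: pull out 2s via (2/n), flip via reciprocity, reduce):
  pull out 2: (2/911) = +1  (since 911 mod 8 = 7)
  pull out 2: (2/911) = +1  (since 911 mod 8 = 7)
  pull out 2: (2/911) = +1  (since 911 mod 8 = 7)
  pull out 2: (2/911) = +1  (since 911 mod 8 = 7)
  reciprocity: (55/911) -> -(911/55)
  reduce: (31/55)
  reciprocity: (31/55) -> -(55/31)
  reduce: (24/31)
  pull out 2: (2/31) = +1  (since 31 mod 8 = 7)
  pull out 2: (2/31) = +1  (since 31 mod 8 = 7)
  pull out 2: (2/31) = +1  (since 31 mod 8 = 7)
  reciprocity: (3/31) -> -(31/3)
  reduce: (1/3)
  (1/3) = 1
Product of signs = -1
(880/911) = -1

-1


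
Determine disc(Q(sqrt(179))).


For K = Q(sqrt(d)) with d squarefree: disc(K) = d if d = 1 mod 4, and disc(K) = 4d if d = 2 or 3 mod 4.
Here d = 179, and d mod 4 = 3.
d = 3 mod 4, not 1 (O_K = Z[sqrt(d)]), so disc(K) = 4d = 4 * (179) = 716

716


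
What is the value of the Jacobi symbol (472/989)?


Compute (472/989) via quadratic reciprocity:
  pull out 2: (2/989) = -1  (since 989 mod 8 = 5)
  pull out 2: (2/989) = -1  (since 989 mod 8 = 5)
  pull out 2: (2/989) = -1  (since 989 mod 8 = 5)
  reciprocity: (59/989) -> +(989/59)
  reduce: (45/59)
  reciprocity: (45/59) -> +(59/45)
  reduce: (14/45)
  pull out 2: (2/45) = -1  (since 45 mod 8 = 5)
  reciprocity: (7/45) -> +(45/7)
  reduce: (3/7)
  reciprocity: (3/7) -> -(7/3)
  reduce: (1/3)
  (1/3) = 1
Product of signs = -1

-1


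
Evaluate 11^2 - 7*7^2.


x^2 - d*y^2
= 11^2 - 7*7^2
= 121 - 343
= -222

-222


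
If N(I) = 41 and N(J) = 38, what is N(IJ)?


N(IJ) = N(I) * N(J)
= 41 * 38
= 1558

1558


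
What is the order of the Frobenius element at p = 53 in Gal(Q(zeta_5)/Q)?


The Frobenius at p in Gal(Q(zeta_n)/Q) = (Z/nZ)* is the class of p, so its order is ord_5(53), the smallest k >= 1 with 53^k = 1 mod 5.
n = 5 = 5, phi(5) = 4; the order divides phi(n).
Divisors of 4: 1, 2, 4
Repeated squaring mod 5: 53^1 = 3, 53^2 = 4, 53^4 = 1
Test divisors in increasing order:
  k=1: 53^1 = 3 mod 5
  k=2: 53^2 = 4 mod 5
  k=4: 53^4 = 1 mod 5  <- first divisor giving 1
Order = 4

4


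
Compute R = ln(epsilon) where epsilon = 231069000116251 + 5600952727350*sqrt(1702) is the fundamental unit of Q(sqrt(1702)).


epsilon = 231069000116251 + 5600952727350*sqrt(1702)
= 4.6214e+14
R = ln(4.6214e+14)
= 33.7669

33.7669


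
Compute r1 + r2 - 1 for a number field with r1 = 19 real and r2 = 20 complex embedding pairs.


By Dirichlet's unit theorem:
rank = r1 + r2 - 1
= 19 + 20 - 1
= 38

38


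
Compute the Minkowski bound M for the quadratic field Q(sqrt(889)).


d = 889, d mod 4 = 1, so disc(K) = d = 889; |disc(K)| = 889
Real quadratic field, so n = 2, s = r2 = 0, r1 = 2
M = (n!/n^n) * (4/pi)^s * sqrt(|disc(K)|) = (2!/2^2) * (4/pi)^0 * sqrt(889)
= 0.5 * 1.000000 * 29.816103
= 14.9081

14.9081


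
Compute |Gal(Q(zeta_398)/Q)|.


|Gal(Q(zeta_398)/Q)| = phi(398)
= 198

198


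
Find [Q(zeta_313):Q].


The degree equals Euler's totient phi(313).
313 = 313
phi(313) = 312

312


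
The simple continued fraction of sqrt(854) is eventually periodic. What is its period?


Run the CF algorithm for sqrt(854).
a_0 = floor(sqrt(854)) = 29; set m_0=0, q_0=1.
Recurrence: m' = q*a - m,  q' = (d - m'^2)/q,  a' = floor((a_0 + m')/q').
  step 1: m=29, q=13, a=4
  step 2: m=23, q=25, a=2
  step 3: m=27, q=5, a=11
  step 4: m=28, q=14, a=4
  step 5: m=28, q=5, a=11
  step 6: m=27, q=25, a=2
  step 7: m=23, q=13, a=4
  step 8: m=29, q=1, a=58
a_8 = 2*a_0 = 58, so the period closes here.
sqrt(854) = [29; 4, 2, 11, 4, 11, 2, 4, 58]
Period length = 8

8


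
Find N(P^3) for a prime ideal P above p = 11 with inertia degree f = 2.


N(P^a) = p^(a*f)
= 11^(3*2)
= 11^6
= 1771561

1771561


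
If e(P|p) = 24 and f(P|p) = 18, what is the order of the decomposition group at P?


|D_P| = e * f
= 24 * 18
= 432

432


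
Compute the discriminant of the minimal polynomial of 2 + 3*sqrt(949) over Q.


The element 2 + 3*sqrt(949) has minimal polynomial:
x^2 - 4*x - 8537
Discriminant = (-4)^2 - 4*(-8537)
= 16 + 34148
= 34164

34164


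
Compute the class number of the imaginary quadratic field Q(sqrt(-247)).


K = Q(sqrt(-247)). d mod 4 = 1, so D = disc(K) = d = -247
h(K) equals the number of primitive reduced positive-definite forms (a, b, c) = a*x^2 + b*x*y + c*y^2 with b^2 - 4ac = D,
where reduced means |b| <= a <= c, with b >= 0 whenever |b| = a or a = c, and primitive means gcd(a, b, c) = 1.
Reduced forces 3a^2 <= |D| = 247, so 1 <= a <= 9; b must have the parity of D, and c = (b^2 - D)/(4a) must be an integer >= a.
Enumerate a = 1..9, b in [-a, a]:
  a=1: (1, 1, 62)  [1]
  a=2: (2, -1, 31), (2, 1, 31)  [2]
  a=3: none
  a=4: (4, -3, 16), (4, 3, 16)  [2]
  a=5..7: none
  a=8: (8, 3, 8)  [1]
  a=9: none
Total reduced forms: 1 + 2 + 2 + 1 = 6
h = 6

6


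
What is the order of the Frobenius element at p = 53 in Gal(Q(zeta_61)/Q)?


The Frobenius at p in Gal(Q(zeta_n)/Q) = (Z/nZ)* is the class of p, so its order is ord_61(53), the smallest k >= 1 with 53^k = 1 mod 61.
n = 61 = 61, phi(61) = 60; the order divides phi(n).
Divisors of 60: 1, 2, 3, 4, 5, 6, 10, 12, 15, 20, 30, 60
Repeated squaring mod 61: 53^1 = 53, 53^2 = 3, 53^4 = 9, 53^8 = 20, 53^16 = 34, 53^32 = 58
Test divisors in increasing order:
  k=1: 53^1 = 53 mod 61
  k=2: 53^2 = 3 mod 61
  k=3: 53^3 = 3 * 53 = 37 mod 61
  k=4: 53^4 = 9 mod 61
  k=5: 53^5 = 9 * 53 = 50 mod 61
  k=6: 53^6 = 9 * 3 = 27 mod 61
  k=10: 53^10 = 20 * 3 = 60 mod 61
  k=12: 53^12 = 20 * 9 = 58 mod 61
  k=15: 53^15 = 20 * 9 * 3 * 53 = 11 mod 61
  k=20: 53^20 = 34 * 9 = 1 mod 61  <- first divisor giving 1
Order = 20

20


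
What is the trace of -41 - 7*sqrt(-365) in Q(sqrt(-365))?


Tr(a + b*sqrt(d)) = (a + b*sqrt(d)) + (a - b*sqrt(d)) = 2a
= 2 * (-41)
= -82

-82


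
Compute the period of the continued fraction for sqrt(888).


Run the CF algorithm for sqrt(888).
a_0 = floor(sqrt(888)) = 29; set m_0=0, q_0=1.
Recurrence: m' = q*a - m,  q' = (d - m'^2)/q,  a' = floor((a_0 + m')/q').
  step 1: m=29, q=47, a=1
  step 2: m=18, q=12, a=3
  step 3: m=18, q=47, a=1
  step 4: m=29, q=1, a=58
a_4 = 2*a_0 = 58, so the period closes here.
sqrt(888) = [29; 1, 3, 1, 58]
Period length = 4

4


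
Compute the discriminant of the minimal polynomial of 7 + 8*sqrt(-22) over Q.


The element 7 + 8*sqrt(-22) has minimal polynomial:
x^2 - 14*x + 1457
Discriminant = (-14)^2 - 4*(1457)
= 196 - 5828
= -5632

-5632


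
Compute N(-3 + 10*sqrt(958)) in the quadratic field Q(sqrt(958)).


N(a + b*sqrt(d)) = a^2 - d*b^2
= (-3)^2 - (958)*(10)^2
= 9 - 95800
= -95791

-95791


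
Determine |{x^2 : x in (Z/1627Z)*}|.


For prime p, the number of non-zero quadratic residues is (p-1)/2.
= (1627-1)/2
= 813

813


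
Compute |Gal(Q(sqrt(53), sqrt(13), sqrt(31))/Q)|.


The 3 square roots of distinct primes are multiplicatively independent over Q,
so [K:Q] = 2^3 and Gal(K/Q) is isomorphic to (Z/2Z)^3.
|Gal| = 2^3 = 8

8


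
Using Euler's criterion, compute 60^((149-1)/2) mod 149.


p = 149 is prime and the exponent is (p-1)/2 = 74, so by Euler's criterion 60^74 = (60/149) = +1 or -1 mod 149.
Compute by square-and-multiply:
  74 = 64 + 8 + 2 (binary 1001010)
  Repeated squaring mod 149: 60^1 = 60, 60^2 = 24, 60^4 = 129, 60^8 = 102, 60^16 = 123, 60^32 = 80, 60^64 = 142
  60^74 = 60^64 * 60^8 * 60^2 = 142 * 102 * 24 mod 149
    142 * 102 = 14484 = 31 mod 149
    31 * 24 = 744 = 148 mod 149
  60^74 = 148 mod 149
Result 148 = p - 1 = -1 mod 149: 60 is a quadratic non-residue mod 149. As a residue in [0, p-1] the value is 148.
60^74 mod 149 = 148

148


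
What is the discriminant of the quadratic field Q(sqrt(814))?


For K = Q(sqrt(d)) with d squarefree: disc(K) = d if d = 1 mod 4, and disc(K) = 4d if d = 2 or 3 mod 4.
Here d = 814, and d mod 4 = 2.
d = 2 mod 4, not 1 (O_K = Z[sqrt(d)]), so disc(K) = 4d = 4 * (814) = 3256

3256


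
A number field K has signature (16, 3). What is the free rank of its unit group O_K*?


By Dirichlet's unit theorem:
rank = r1 + r2 - 1
= 16 + 3 - 1
= 18

18


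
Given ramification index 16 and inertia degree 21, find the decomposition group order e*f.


|D_P| = e * f
= 16 * 21
= 336

336


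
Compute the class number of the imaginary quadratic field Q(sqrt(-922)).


K = Q(sqrt(-922)). d mod 4 = 2, so D = disc(K) = 4d = -3688
h(K) equals the number of primitive reduced positive-definite forms (a, b, c) = a*x^2 + b*x*y + c*y^2 with b^2 - 4ac = D,
where reduced means |b| <= a <= c, with b >= 0 whenever |b| = a or a = c, and primitive means gcd(a, b, c) = 1.
Reduced forces 3a^2 <= |D| = 3688, so 1 <= a <= 35; b must have the parity of D, and c = (b^2 - D)/(4a) must be an integer >= a.
Enumerate a = 1..35, b in [-a, a]:
  a=1: (1, 0, 922)  [1]
  a=2: (2, 0, 461)  [1]
  a=3..6: none
  a=7: (7, -6, 133), (7, 6, 133)  [2]
  a=8..12: none
  a=13: (13, -2, 71), (13, 2, 71)  [2]
  a=14: (14, -8, 67), (14, 8, 67)  [2]
  a=15..16: none
  a=17: (17, -16, 58), (17, 16, 58)  [2]
  a=18: none
  a=19: (19, -6, 49), (19, 6, 49)  [2]
  a=20..25: none
  a=26: (26, -24, 41), (26, 24, 41)  [2]
  a=27..28: none
  a=29: (29, -16, 34), (29, 16, 34)  [2]
  a=30: none
  a=31: (31, -30, 37), (31, 30, 37)  [2]
  a=32..35: none
Total reduced forms: 1 + 1 + 2 + 2 + 2 + 2 + 2 + 2 + 2 + 2 = 18
h = 18

18


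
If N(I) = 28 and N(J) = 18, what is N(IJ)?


N(IJ) = N(I) * N(J)
= 28 * 18
= 504

504


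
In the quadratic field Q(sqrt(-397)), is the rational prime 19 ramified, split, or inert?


K = Q(sqrt(-397)). Since d mod 4 = 3, disc(K) = -1588.
Check p | disc: -1588 mod 19 = 8.
p does not divide disc. Compute Legendre symbol (d/p):
2^((19-1)/2) mod 19 = -1
(d/p) = -1, so p is inert: (p) stays prime with e=1, f=2, g=1.
Therefore p is inert.

inert


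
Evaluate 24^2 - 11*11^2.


x^2 - d*y^2
= 24^2 - 11*11^2
= 576 - 1331
= -755

-755


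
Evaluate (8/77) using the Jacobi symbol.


Compute (8/77) via quadratic reciprocity:
  pull out 2: (2/77) = -1  (since 77 mod 8 = 5)
  pull out 2: (2/77) = -1  (since 77 mod 8 = 5)
  pull out 2: (2/77) = -1  (since 77 mod 8 = 5)
  (1/77) = 1
Product of signs = -1

-1


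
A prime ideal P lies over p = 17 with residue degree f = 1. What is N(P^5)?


N(P^a) = p^(a*f)
= 17^(5*1)
= 17^5
= 1419857

1419857


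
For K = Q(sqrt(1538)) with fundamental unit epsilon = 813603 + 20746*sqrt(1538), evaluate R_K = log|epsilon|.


epsilon = 813603 + 20746*sqrt(1538)
= 1.6272e+06
R = ln(1.6272e+06)
= 14.3024

14.3024


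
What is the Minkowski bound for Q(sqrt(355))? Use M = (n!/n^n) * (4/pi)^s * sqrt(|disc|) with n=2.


d = 355, d mod 4 = 3, so disc(K) = 4d = 1420; |disc(K)| = 1420
Real quadratic field, so n = 2, s = r2 = 0, r1 = 2
M = (n!/n^n) * (4/pi)^s * sqrt(|disc(K)|) = (2!/2^2) * (4/pi)^0 * sqrt(1420)
= 0.5 * 1.000000 * 37.682887
= 18.8414

18.8414


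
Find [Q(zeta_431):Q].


The degree equals Euler's totient phi(431).
431 = 431
phi(431) = 430

430


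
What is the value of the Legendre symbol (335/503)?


p = 503 is prime, so compute (335/503) with the reciprocity algorithm (Jacobi-symbol steps: pull out 2s via (2/n), flip via reciprocity, reduce):
  reciprocity: (335/503) -> -(503/335)
  reduce: (168/335)
  pull out 2: (2/335) = +1  (since 335 mod 8 = 7)
  pull out 2: (2/335) = +1  (since 335 mod 8 = 7)
  pull out 2: (2/335) = +1  (since 335 mod 8 = 7)
  reciprocity: (21/335) -> +(335/21)
  reduce: (20/21)
  pull out 2: (2/21) = -1  (since 21 mod 8 = 5)
  pull out 2: (2/21) = -1  (since 21 mod 8 = 5)
  reciprocity: (5/21) -> +(21/5)
  reduce: (1/5)
  (1/5) = 1
Product of signs = -1
(335/503) = -1

-1


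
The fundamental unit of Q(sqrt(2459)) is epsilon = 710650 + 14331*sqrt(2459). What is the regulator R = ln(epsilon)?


epsilon = 710650 + 14331*sqrt(2459)
= 1.4213e+06
R = ln(1.4213e+06)
= 14.1671

14.1671


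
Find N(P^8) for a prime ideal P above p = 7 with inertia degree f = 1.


N(P^a) = p^(a*f)
= 7^(8*1)
= 7^8
= 5764801

5764801


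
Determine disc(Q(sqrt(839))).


For K = Q(sqrt(d)) with d squarefree: disc(K) = d if d = 1 mod 4, and disc(K) = 4d if d = 2 or 3 mod 4.
Here d = 839, and d mod 4 = 3.
d = 3 mod 4, not 1 (O_K = Z[sqrt(d)]), so disc(K) = 4d = 4 * (839) = 3356

3356


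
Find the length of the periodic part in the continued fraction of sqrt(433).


Run the CF algorithm for sqrt(433).
a_0 = floor(sqrt(433)) = 20; set m_0=0, q_0=1.
Recurrence: m' = q*a - m,  q' = (d - m'^2)/q,  a' = floor((a_0 + m')/q').
  step 1: m=20, q=33, a=1
  step 2: m=13, q=8, a=4
  step 3: m=19, q=9, a=4
  step 4: m=17, q=16, a=2
  step 5: m=15, q=13, a=2
  step 6: m=11, q=24, a=1
  step 7: m=13, q=11, a=3
  step 8: m=20, q=3, a=13
  step 9: m=19, q=24, a=1
  step 10: m=5, q=17, a=1
  step 11: m=12, q=17, a=1
  step 12: m=5, q=24, a=1
  step 13: m=19, q=3, a=13
  step 14: m=20, q=11, a=3
  step 15: m=13, q=24, a=1
  step 16: m=11, q=13, a=2
  step 17: m=15, q=16, a=2
  step 18: m=17, q=9, a=4
  step 19: m=19, q=8, a=4
  step 20: m=13, q=33, a=1
  step 21: m=20, q=1, a=40
a_21 = 2*a_0 = 40, so the period closes here.
sqrt(433) = [20; 1, 4, 4, 2, 2, 1, 3, 13, 1, 1, 1, 1, 13, 3, 1, 2, 2, 4, 4, 1, 40]
Period length = 21

21


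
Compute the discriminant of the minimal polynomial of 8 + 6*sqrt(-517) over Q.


The element 8 + 6*sqrt(-517) has minimal polynomial:
x^2 - 16*x + 18676
Discriminant = (-16)^2 - 4*(18676)
= 256 - 74704
= -74448

-74448


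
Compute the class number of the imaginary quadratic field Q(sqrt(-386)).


K = Q(sqrt(-386)). d mod 4 = 2, so D = disc(K) = 4d = -1544
h(K) equals the number of primitive reduced positive-definite forms (a, b, c) = a*x^2 + b*x*y + c*y^2 with b^2 - 4ac = D,
where reduced means |b| <= a <= c, with b >= 0 whenever |b| = a or a = c, and primitive means gcd(a, b, c) = 1.
Reduced forces 3a^2 <= |D| = 1544, so 1 <= a <= 22; b must have the parity of D, and c = (b^2 - D)/(4a) must be an integer >= a.
Enumerate a = 1..22, b in [-a, a]:
  a=1: (1, 0, 386)  [1]
  a=2: (2, 0, 193)  [1]
  a=3: (3, -2, 129), (3, 2, 129)  [2]
  a=4: none
  a=5: (5, -4, 78), (5, 4, 78)  [2]
  a=6: (6, -4, 65), (6, 4, 65)  [2]
  a=7..8: none
  a=9: (9, -2, 43), (9, 2, 43)  [2]
  a=10: (10, -4, 39), (10, 4, 39)  [2]
  a=11..12: none
  a=13: (13, -4, 30), (13, 4, 30)  [2]
  a=14: none
  a=15: (15, -14, 29), (15, -4, 26), (15, 4, 26), (15, 14, 29)  [4]
  a=16..17: none
  a=18: (18, -16, 25), (18, 16, 25)  [2]
  a=19..22: none
Total reduced forms: 1 + 1 + 2 + 2 + 2 + 2 + 2 + 2 + 4 + 2 = 20
h = 20

20


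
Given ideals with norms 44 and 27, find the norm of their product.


N(IJ) = N(I) * N(J)
= 44 * 27
= 1188

1188


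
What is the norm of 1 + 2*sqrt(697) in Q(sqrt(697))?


N(a + b*sqrt(d)) = a^2 - d*b^2
= (1)^2 - (697)*(2)^2
= 1 - 2788
= -2787

-2787


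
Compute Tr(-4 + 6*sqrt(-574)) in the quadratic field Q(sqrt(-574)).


Tr(a + b*sqrt(d)) = (a + b*sqrt(d)) + (a - b*sqrt(d)) = 2a
= 2 * (-4)
= -8

-8


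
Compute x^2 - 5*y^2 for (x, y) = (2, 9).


x^2 - d*y^2
= 2^2 - 5*9^2
= 4 - 405
= -401

-401


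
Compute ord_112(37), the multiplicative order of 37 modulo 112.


We want ord_112(37), the smallest k >= 1 with 37^k = 1 mod 112.
n = 112 = 2^4 * 7, phi(112) = 48; the order divides phi(n).
Divisors of 48: 1, 2, 3, 4, 6, 8, 12, 16, 24, 48
Repeated squaring mod 112: 37^1 = 37, 37^2 = 25, 37^4 = 65, 37^8 = 81, 37^16 = 65, 37^32 = 81
Test divisors in increasing order:
  k=1: 37^1 = 37 mod 112
  k=2: 37^2 = 25 mod 112
  k=3: 37^3 = 25 * 37 = 29 mod 112
  k=4: 37^4 = 65 mod 112
  k=6: 37^6 = 65 * 25 = 57 mod 112
  k=8: 37^8 = 81 mod 112
  k=12: 37^12 = 81 * 65 = 1 mod 112  <- first divisor giving 1
Order = 12

12


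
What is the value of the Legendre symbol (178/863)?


p = 863 is prime, so compute (178/863) with the reciprocity algorithm (Jacobi-symbol steps: pull out 2s via (2/n), flip via reciprocity, reduce):
  pull out 2: (2/863) = +1  (since 863 mod 8 = 7)
  reciprocity: (89/863) -> +(863/89)
  reduce: (62/89)
  pull out 2: (2/89) = +1  (since 89 mod 8 = 1)
  reciprocity: (31/89) -> +(89/31)
  reduce: (27/31)
  reciprocity: (27/31) -> -(31/27)
  reduce: (4/27)
  pull out 2: (2/27) = -1  (since 27 mod 8 = 3)
  pull out 2: (2/27) = -1  (since 27 mod 8 = 3)
  (1/27) = 1
Product of signs = -1
(178/863) = -1

-1


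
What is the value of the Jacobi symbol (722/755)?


Compute (722/755) via quadratic reciprocity:
  pull out 2: (2/755) = -1  (since 755 mod 8 = 3)
  reciprocity: (361/755) -> +(755/361)
  reduce: (33/361)
  reciprocity: (33/361) -> +(361/33)
  reduce: (31/33)
  reciprocity: (31/33) -> +(33/31)
  reduce: (2/31)
  pull out 2: (2/31) = +1  (since 31 mod 8 = 7)
  (1/31) = 1
Product of signs = -1

-1


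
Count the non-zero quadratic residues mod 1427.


For prime p, the number of non-zero quadratic residues is (p-1)/2.
= (1427-1)/2
= 713

713


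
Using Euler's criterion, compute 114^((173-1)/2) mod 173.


p = 173 is prime and the exponent is (p-1)/2 = 86, so by Euler's criterion 114^86 = (114/173) = +1 or -1 mod 173.
Compute by square-and-multiply:
  86 = 64 + 16 + 4 + 2 (binary 1010110)
  Repeated squaring mod 173: 114^1 = 114, 114^2 = 21, 114^4 = 95, 114^8 = 29, 114^16 = 149, 114^32 = 57, 114^64 = 135
  114^86 = 114^64 * 114^16 * 114^4 * 114^2 = 135 * 149 * 95 * 21 mod 173
    135 * 149 = 20115 = 47 mod 173
    47 * 95 = 4465 = 140 mod 173
    140 * 21 = 2940 = 172 mod 173
  114^86 = 172 mod 173
Result 172 = p - 1 = -1 mod 173: 114 is a quadratic non-residue mod 173. As a residue in [0, p-1] the value is 172.
114^86 mod 173 = 172

172


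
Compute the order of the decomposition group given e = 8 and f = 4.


|D_P| = e * f
= 8 * 4
= 32

32


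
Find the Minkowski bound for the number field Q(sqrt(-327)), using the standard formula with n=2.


d = -327, d mod 4 = 1, so disc(K) = d = -327; |disc(K)| = 327
Imaginary quadratic field, so n = 2, s = r2 = 1, r1 = 0
M = (n!/n^n) * (4/pi)^s * sqrt(|disc(K)|) = (2!/2^2) * (4/pi)^1 * sqrt(327)
= 0.5 * 1.273240 * 18.083141
= 11.5121

11.5121


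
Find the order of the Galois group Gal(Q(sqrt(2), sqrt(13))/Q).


The 2 square roots of distinct primes are multiplicatively independent over Q,
so [K:Q] = 2^2 and Gal(K/Q) is isomorphic to (Z/2Z)^2.
|Gal| = 2^2 = 4

4


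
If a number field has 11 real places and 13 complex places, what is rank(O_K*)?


By Dirichlet's unit theorem:
rank = r1 + r2 - 1
= 11 + 13 - 1
= 23

23


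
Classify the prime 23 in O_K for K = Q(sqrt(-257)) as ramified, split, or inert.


K = Q(sqrt(-257)). Since d mod 4 = 3, disc(K) = -1028.
Check p | disc: -1028 mod 23 = 7.
p does not divide disc. Compute Legendre symbol (d/p):
19^((23-1)/2) mod 23 = -1
(d/p) = -1, so p is inert: (p) stays prime with e=1, f=2, g=1.
Therefore p is inert.

inert


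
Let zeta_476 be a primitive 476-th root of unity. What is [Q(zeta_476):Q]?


The degree equals Euler's totient phi(476).
476 = 2^2 * 7 * 17
phi(476) = 192

192


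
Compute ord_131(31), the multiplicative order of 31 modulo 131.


We want ord_131(31), the smallest k >= 1 with 31^k = 1 mod 131.
n = 131 = 131, phi(131) = 130; the order divides phi(n).
Divisors of 130: 1, 2, 5, 10, 13, 26, 65, 130
Repeated squaring mod 131: 31^1 = 31, 31^2 = 44, 31^4 = 102, 31^8 = 55, 31^16 = 12, 31^32 = 13, 31^64 = 38, 31^128 = 3
Test divisors in increasing order:
  k=1: 31^1 = 31 mod 131
  k=2: 31^2 = 44 mod 131
  k=5: 31^5 = 102 * 31 = 18 mod 131
  k=10: 31^10 = 55 * 44 = 62 mod 131
  k=13: 31^13 = 55 * 102 * 31 = 73 mod 131
  k=26: 31^26 = 12 * 55 * 44 = 89 mod 131
  k=65: 31^65 = 38 * 31 = 130 mod 131
  k=130: 31^130 = 3 * 44 = 1 mod 131  <- first divisor giving 1
Order = 130

130


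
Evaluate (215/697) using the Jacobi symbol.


Compute (215/697) via quadratic reciprocity:
  reciprocity: (215/697) -> +(697/215)
  reduce: (52/215)
  pull out 2: (2/215) = +1  (since 215 mod 8 = 7)
  pull out 2: (2/215) = +1  (since 215 mod 8 = 7)
  reciprocity: (13/215) -> +(215/13)
  reduce: (7/13)
  reciprocity: (7/13) -> +(13/7)
  reduce: (6/7)
  pull out 2: (2/7) = +1  (since 7 mod 8 = 7)
  reciprocity: (3/7) -> -(7/3)
  reduce: (1/3)
  (1/3) = 1
Product of signs = -1

-1


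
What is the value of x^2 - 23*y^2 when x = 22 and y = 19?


x^2 - d*y^2
= 22^2 - 23*19^2
= 484 - 8303
= -7819

-7819


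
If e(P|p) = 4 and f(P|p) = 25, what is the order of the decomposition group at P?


|D_P| = e * f
= 4 * 25
= 100

100


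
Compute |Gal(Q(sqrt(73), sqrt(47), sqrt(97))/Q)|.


The 3 square roots of distinct primes are multiplicatively independent over Q,
so [K:Q] = 2^3 and Gal(K/Q) is isomorphic to (Z/2Z)^3.
|Gal| = 2^3 = 8

8


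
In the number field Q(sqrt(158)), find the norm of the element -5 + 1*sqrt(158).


N(a + b*sqrt(d)) = a^2 - d*b^2
= (-5)^2 - (158)*(1)^2
= 25 - 158
= -133

-133


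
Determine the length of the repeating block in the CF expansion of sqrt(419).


Run the CF algorithm for sqrt(419).
a_0 = floor(sqrt(419)) = 20; set m_0=0, q_0=1.
Recurrence: m' = q*a - m,  q' = (d - m'^2)/q,  a' = floor((a_0 + m')/q').
  step 1: m=20, q=19, a=2
  step 2: m=18, q=5, a=7
  step 3: m=17, q=26, a=1
  step 4: m=9, q=13, a=2
  step 5: m=17, q=10, a=3
  step 6: m=13, q=25, a=1
  step 7: m=12, q=11, a=2
  step 8: m=10, q=29, a=1
  step 9: m=19, q=2, a=19
  step 10: m=19, q=29, a=1
  step 11: m=10, q=11, a=2
  step 12: m=12, q=25, a=1
  step 13: m=13, q=10, a=3
  step 14: m=17, q=13, a=2
  step 15: m=9, q=26, a=1
  step 16: m=17, q=5, a=7
  step 17: m=18, q=19, a=2
  step 18: m=20, q=1, a=40
a_18 = 2*a_0 = 40, so the period closes here.
sqrt(419) = [20; 2, 7, 1, 2, 3, 1, 2, 1, 19, 1, 2, 1, 3, 2, 1, 7, 2, 40]
Period length = 18

18


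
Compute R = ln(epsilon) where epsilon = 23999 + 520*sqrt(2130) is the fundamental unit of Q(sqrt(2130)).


epsilon = 23999 + 520*sqrt(2130)
= 47998.0000
R = ln(47998.0000)
= 10.7789

10.7789


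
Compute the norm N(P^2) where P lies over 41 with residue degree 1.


N(P^a) = p^(a*f)
= 41^(2*1)
= 41^2
= 1681

1681


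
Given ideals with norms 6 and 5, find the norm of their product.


N(IJ) = N(I) * N(J)
= 6 * 5
= 30

30


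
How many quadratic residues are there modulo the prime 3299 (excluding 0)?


For prime p, the number of non-zero quadratic residues is (p-1)/2.
= (3299-1)/2
= 1649

1649


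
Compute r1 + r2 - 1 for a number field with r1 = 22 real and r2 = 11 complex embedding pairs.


By Dirichlet's unit theorem:
rank = r1 + r2 - 1
= 22 + 11 - 1
= 32

32


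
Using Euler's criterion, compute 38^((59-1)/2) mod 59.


p = 59 is prime and the exponent is (p-1)/2 = 29, so by Euler's criterion 38^29 = (38/59) = +1 or -1 mod 59.
Compute by square-and-multiply:
  29 = 16 + 8 + 4 + 1 (binary 11101)
  Repeated squaring mod 59: 38^1 = 38, 38^2 = 28, 38^4 = 17, 38^8 = 53, 38^16 = 36
  38^29 = 38^16 * 38^8 * 38^4 * 38^1 = 36 * 53 * 17 * 38 mod 59
    36 * 53 = 1908 = 20 mod 59
    20 * 17 = 340 = 45 mod 59
    45 * 38 = 1710 = 58 mod 59
  38^29 = 58 mod 59
Result 58 = p - 1 = -1 mod 59: 38 is a quadratic non-residue mod 59. As a residue in [0, p-1] the value is 58.
38^29 mod 59 = 58

58


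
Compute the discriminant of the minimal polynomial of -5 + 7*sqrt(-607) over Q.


The element -5 + 7*sqrt(-607) has minimal polynomial:
x^2 + 10*x + 29768
Discriminant = (10)^2 - 4*(29768)
= 100 - 119072
= -118972

-118972


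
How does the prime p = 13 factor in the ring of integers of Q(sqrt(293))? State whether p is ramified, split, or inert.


K = Q(sqrt(293)). Since d mod 4 = 1, disc(K) = 293.
Check p | disc: 293 mod 13 = 7.
p does not divide disc. Compute Legendre symbol (d/p):
7^((13-1)/2) mod 13 = -1
(d/p) = -1, so p is inert: (p) stays prime with e=1, f=2, g=1.
Therefore p is inert.

inert


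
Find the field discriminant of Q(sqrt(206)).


For K = Q(sqrt(d)) with d squarefree: disc(K) = d if d = 1 mod 4, and disc(K) = 4d if d = 2 or 3 mod 4.
Here d = 206, and d mod 4 = 2.
d = 2 mod 4, not 1 (O_K = Z[sqrt(d)]), so disc(K) = 4d = 4 * (206) = 824

824


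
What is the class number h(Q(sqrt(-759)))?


K = Q(sqrt(-759)). d mod 4 = 1, so D = disc(K) = d = -759
h(K) equals the number of primitive reduced positive-definite forms (a, b, c) = a*x^2 + b*x*y + c*y^2 with b^2 - 4ac = D,
where reduced means |b| <= a <= c, with b >= 0 whenever |b| = a or a = c, and primitive means gcd(a, b, c) = 1.
Reduced forces 3a^2 <= |D| = 759, so 1 <= a <= 15; b must have the parity of D, and c = (b^2 - D)/(4a) must be an integer >= a.
Enumerate a = 1..15, b in [-a, a]:
  a=1: (1, 1, 190)  [1]
  a=2: (2, -1, 95), (2, 1, 95)  [2]
  a=3: (3, 3, 64)  [1]
  a=4: (4, -3, 48), (4, 3, 48)  [2]
  a=5: (5, -1, 38), (5, 1, 38)  [2]
  a=6: (6, -3, 32), (6, 3, 32)  [2]
  a=7: (7, -5, 28), (7, 5, 28)  [2]
  a=8: (8, -3, 24), (8, 3, 24)  [2]
  a=9: none
  a=10: (10, -9, 21), (10, -1, 19), (10, 1, 19), (10, 9, 21)  [4]
  a=11: (11, 11, 20)  [1]
  a=12: (12, -3, 16), (12, 3, 16)  [2]
  a=13: none
  a=14: (14, -9, 15), (14, 5, 14), (14, 9, 15)  [3]
  a=15: none
Total reduced forms: 1 + 2 + 1 + 2 + 2 + 2 + 2 + 2 + 4 + 1 + 2 + 3 = 24
h = 24

24


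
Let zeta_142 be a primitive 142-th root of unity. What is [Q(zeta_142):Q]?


The degree equals Euler's totient phi(142).
142 = 2 * 71
phi(142) = 70

70


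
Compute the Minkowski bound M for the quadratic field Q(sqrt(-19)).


d = -19, d mod 4 = 1, so disc(K) = d = -19; |disc(K)| = 19
Imaginary quadratic field, so n = 2, s = r2 = 1, r1 = 0
M = (n!/n^n) * (4/pi)^s * sqrt(|disc(K)|) = (2!/2^2) * (4/pi)^1 * sqrt(19)
= 0.5 * 1.273240 * 4.358899
= 2.7750

2.7750


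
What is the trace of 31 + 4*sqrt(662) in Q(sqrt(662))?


Tr(a + b*sqrt(d)) = (a + b*sqrt(d)) + (a - b*sqrt(d)) = 2a
= 2 * (31)
= 62

62


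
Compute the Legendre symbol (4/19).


p = 19 is prime, so compute (4/19) with the reciprocity algorithm (Jacobi-symbol steps: pull out 2s via (2/n), flip via reciprocity, reduce):
  pull out 2: (2/19) = -1  (since 19 mod 8 = 3)
  pull out 2: (2/19) = -1  (since 19 mod 8 = 3)
  (1/19) = 1
Product of signs = 1
(4/19) = 1

1
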